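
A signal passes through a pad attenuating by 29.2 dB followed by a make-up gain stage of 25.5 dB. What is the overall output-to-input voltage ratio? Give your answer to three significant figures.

0.653

Net gain = (−29.2) + 25.5 = -3.7 dB.
Voltage ratio = 10^(-3.7/20) = 0.653.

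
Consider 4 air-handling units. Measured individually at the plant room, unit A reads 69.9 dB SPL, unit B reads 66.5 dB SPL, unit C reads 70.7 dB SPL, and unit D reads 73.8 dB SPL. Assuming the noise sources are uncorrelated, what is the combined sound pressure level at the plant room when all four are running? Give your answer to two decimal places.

76.99 dB SPL

Add the sources as powers (linear), then convert back to dB:
L_total = 10·log₁₀(10^(69.9/10) + 10^(66.5/10) + 10^(70.7/10) + 10^(73.8/10)) = 10·log₁₀(49980000) = 76.99 dB SPL.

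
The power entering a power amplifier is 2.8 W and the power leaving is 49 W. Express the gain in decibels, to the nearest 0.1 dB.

12.4 dB

Power is a power quantity, so gain = 10·log₁₀(P_out/P_in).
10·log₁₀(49/2.8) = 10·log₁₀(17.50) = 12.4 dB.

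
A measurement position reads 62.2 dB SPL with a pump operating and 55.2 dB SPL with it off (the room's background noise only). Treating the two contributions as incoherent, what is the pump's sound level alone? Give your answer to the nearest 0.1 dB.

61.2 dB SPL

Subtract intensities: L_src = 10·log₁₀(10^(L_total/10) − 10^(L_bg/10)).
L_src = 10·log₁₀(10^(62.2/10) − 10^(55.2/10)) = 10·log₁₀(1328000) = 61.2 dB SPL.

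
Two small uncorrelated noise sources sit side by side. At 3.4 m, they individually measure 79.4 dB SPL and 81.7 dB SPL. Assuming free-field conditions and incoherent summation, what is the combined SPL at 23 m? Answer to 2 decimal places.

Combined at 3.4 m: 10·log₁₀(10^(79.4/10)+10^(81.7/10)) = 83.711 dB SPL.
Then apply −20·log₁₀(23/3.4) = -16.605 dB → 67.11 dB SPL.

67.11 dB SPL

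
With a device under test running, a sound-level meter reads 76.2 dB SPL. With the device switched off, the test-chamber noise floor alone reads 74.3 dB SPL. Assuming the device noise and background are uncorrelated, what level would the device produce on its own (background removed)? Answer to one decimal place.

Background correction is a power subtraction:
L_src = 10·log₁₀(10^(76.2/10) − 10^(74.3/10)) = 10·log₁₀(14770000) = 71.7 dB SPL.

71.7 dB SPL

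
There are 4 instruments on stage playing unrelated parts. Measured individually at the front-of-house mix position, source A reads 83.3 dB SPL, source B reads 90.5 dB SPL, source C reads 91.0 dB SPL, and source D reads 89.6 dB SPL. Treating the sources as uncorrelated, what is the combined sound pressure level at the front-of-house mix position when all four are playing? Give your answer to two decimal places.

95.45 dB SPL

Incoherent sources sum as intensities:
L_total = 10·log₁₀(10^(83.3/10) + 10^(90.5/10) + 10^(91.0/10) + 10^(89.6/10)) = 10·log₁₀(3507000000) = 95.45 dB SPL.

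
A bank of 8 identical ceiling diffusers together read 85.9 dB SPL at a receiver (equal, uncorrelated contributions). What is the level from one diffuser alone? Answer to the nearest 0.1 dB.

76.9 dB SPL

8 equal incoherent sources add 10·log₁₀(8) = 9.03 dB over one source.
L_one = 85.9 − 9.03 = 76.9 dB SPL.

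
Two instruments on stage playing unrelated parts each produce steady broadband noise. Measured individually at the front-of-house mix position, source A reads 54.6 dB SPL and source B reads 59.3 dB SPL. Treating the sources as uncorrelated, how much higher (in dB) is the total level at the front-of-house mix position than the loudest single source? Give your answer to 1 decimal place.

Uncorrelated sources add in intensity (power), not in dB.
L_total = 10·log₁₀(10^(54.6/10) + 10^(59.3/10)) = 60.57 dB SPL.
Excess over the loudest (59.3 dB): 60.57 − 59.3 = 1.3 dB.

1.3 dB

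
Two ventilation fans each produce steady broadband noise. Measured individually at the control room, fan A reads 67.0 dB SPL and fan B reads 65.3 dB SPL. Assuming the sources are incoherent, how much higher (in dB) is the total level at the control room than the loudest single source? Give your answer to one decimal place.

Uncorrelated sources add in intensity (power), not in dB.
L_total = 10·log₁₀(10^(67.0/10) + 10^(65.3/10)) = 69.24 dB SPL.
Excess over the loudest (67.0 dB): 69.24 − 67.0 = 2.2 dB.

2.2 dB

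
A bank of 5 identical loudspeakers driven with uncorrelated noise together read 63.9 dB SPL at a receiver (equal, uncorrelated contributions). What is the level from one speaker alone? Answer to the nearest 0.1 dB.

5 equal incoherent sources add 10·log₁₀(5) = 6.99 dB over one source.
L_one = 63.9 − 6.99 = 56.9 dB SPL.

56.9 dB SPL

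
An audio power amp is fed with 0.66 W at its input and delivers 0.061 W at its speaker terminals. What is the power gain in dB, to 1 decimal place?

-10.3 dB

Power is a power quantity, so gain = 10·log₁₀(P_out/P_in).
10·log₁₀(0.061/0.66) = 10·log₁₀(0.09242) = -10.3 dB.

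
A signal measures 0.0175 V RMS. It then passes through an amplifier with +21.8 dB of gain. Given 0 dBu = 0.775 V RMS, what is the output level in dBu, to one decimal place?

Input level: 20·log₁₀(0.0175/0.775) = -32.93 dBu.
Output: -32.93 + 21.8 = -11.1 dBu.

-11.1 dBu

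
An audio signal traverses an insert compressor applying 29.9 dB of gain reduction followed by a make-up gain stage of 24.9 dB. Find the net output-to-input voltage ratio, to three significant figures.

Net gain = (−29.9) + 24.9 = -5.0 dB.
Voltage ratio = 10^(-5.0/20) = 0.562.

0.562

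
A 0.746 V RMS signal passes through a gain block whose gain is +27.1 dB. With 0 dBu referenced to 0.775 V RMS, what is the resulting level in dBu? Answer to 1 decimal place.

+26.8 dBu

Input level: 20·log₁₀(0.746/0.775) = -0.33 dBu.
Output: -0.33 + 27.1 = +26.8 dBu.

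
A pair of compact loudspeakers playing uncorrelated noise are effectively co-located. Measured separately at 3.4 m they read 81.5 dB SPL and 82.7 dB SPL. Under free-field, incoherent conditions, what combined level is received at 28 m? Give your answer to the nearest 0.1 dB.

66.8 dB SPL

Combined at 3.4 m: 10·log₁₀(10^(81.5/10)+10^(82.7/10)) = 85.15 dB SPL.
Then apply −20·log₁₀(28/3.4) = -18.31 dB → 66.8 dB SPL.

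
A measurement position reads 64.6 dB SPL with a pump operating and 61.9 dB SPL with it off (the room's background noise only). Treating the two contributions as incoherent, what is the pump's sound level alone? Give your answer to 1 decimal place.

61.3 dB SPL

Remove the background by subtracting linear intensities:
L_src = 10·log₁₀(10^(64.6/10) − 10^(61.9/10)) = 10·log₁₀(1335000) = 61.3 dB SPL.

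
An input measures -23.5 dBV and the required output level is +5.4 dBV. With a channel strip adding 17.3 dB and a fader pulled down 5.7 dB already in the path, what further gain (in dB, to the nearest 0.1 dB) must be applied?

The required make-up gain is the shortfall in the dB sum.
G = +5.4 − (-23.5) − 17.3 + 5.7 = 17.3 dB.

17.3 dB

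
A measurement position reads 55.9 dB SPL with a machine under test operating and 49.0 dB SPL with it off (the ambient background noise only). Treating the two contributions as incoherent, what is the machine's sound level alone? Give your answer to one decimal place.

Remove the background by subtracting linear intensities:
L_src = 10·log₁₀(10^(55.9/10) − 10^(49.0/10)) = 10·log₁₀(309600) = 54.9 dB SPL.

54.9 dB SPL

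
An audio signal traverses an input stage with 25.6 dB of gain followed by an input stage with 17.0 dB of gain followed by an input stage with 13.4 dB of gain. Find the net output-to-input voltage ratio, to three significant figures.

631

Net gain = 25.6 + 17.0 + 13.4 = 56.0 dB.
Voltage ratio = 10^(56.0/20) = 631.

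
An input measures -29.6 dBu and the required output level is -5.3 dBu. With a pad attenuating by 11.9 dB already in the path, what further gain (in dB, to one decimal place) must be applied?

The required make-up gain is the shortfall in the dB sum.
G = -5.3 − (-29.6) + 11.9 = 36.2 dB.

36.2 dB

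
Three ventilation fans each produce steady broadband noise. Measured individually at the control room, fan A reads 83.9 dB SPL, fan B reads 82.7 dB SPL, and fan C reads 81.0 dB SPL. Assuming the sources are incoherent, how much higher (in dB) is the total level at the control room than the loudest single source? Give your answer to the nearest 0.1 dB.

Uncorrelated sources add in intensity (power), not in dB.
L_total = 10·log₁₀(10^(83.9/10) + 10^(82.7/10) + 10^(81.0/10)) = 87.46 dB SPL.
Excess over the loudest (83.9 dB): 87.46 − 83.9 = 3.6 dB.

3.6 dB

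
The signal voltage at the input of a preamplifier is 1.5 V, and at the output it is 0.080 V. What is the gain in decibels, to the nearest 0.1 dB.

-25.5 dB

For a voltage ratio, dB = 20·log₁₀(V₂/V₁).
20·log₁₀(0.080/1.5) = 20·log₁₀(0.05333) = -25.5 dB.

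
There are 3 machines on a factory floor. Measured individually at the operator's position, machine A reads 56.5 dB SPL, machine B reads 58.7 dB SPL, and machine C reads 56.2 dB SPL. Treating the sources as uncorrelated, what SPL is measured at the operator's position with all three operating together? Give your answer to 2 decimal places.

62.05 dB SPL

Add the sources as powers (linear), then convert back to dB:
L_total = 10·log₁₀(10^(56.5/10) + 10^(58.7/10) + 10^(56.2/10)) = 10·log₁₀(1605000) = 62.05 dB SPL.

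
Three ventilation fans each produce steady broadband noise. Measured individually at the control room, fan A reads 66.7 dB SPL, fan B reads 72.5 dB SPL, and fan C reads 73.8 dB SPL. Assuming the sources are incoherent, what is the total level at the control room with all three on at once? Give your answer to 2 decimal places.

Incoherent sources sum as intensities:
L_total = 10·log₁₀(10^(66.7/10) + 10^(72.5/10) + 10^(73.8/10)) = 10·log₁₀(46450000) = 76.67 dB SPL.

76.67 dB SPL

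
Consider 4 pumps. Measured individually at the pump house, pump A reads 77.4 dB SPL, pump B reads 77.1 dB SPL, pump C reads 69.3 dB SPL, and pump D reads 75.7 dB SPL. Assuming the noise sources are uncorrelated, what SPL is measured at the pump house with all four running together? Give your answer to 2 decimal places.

81.82 dB SPL

Uncorrelated sources add in intensity (power), not in dB.
L_total = 10·log₁₀(10^(77.4/10) + 10^(77.1/10) + 10^(69.3/10) + 10^(75.7/10)) = 10·log₁₀(151900000) = 81.82 dB SPL.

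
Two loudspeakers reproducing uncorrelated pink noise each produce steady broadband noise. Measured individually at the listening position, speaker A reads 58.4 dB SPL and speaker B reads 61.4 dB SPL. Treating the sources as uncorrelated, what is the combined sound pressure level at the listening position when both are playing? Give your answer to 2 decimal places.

63.16 dB SPL

Incoherent sources sum as intensities:
L_total = 10·log₁₀(10^(58.4/10) + 10^(61.4/10)) = 10·log₁₀(2072000) = 63.16 dB SPL.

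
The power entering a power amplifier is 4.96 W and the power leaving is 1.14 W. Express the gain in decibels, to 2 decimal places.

-6.39 dB

For a power ratio, dB = 10·log₁₀(P₂/P₁).
10·log₁₀(1.14/4.96) = 10·log₁₀(0.2298) = -6.39 dB.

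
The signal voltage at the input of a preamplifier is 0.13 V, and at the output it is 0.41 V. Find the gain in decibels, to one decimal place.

Voltage ratio → dB uses the 20·log₁₀ form:
20·log₁₀(0.41/0.13) = 20·log₁₀(3.154) = 10.0 dB.

10.0 dB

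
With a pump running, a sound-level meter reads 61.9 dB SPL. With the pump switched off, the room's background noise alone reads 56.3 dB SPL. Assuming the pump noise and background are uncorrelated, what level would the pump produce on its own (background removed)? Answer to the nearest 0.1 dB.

Subtract intensities: L_src = 10·log₁₀(10^(L_total/10) − 10^(L_bg/10)).
L_src = 10·log₁₀(10^(61.9/10) − 10^(56.3/10)) = 10·log₁₀(1122000) = 60.5 dB SPL.

60.5 dB SPL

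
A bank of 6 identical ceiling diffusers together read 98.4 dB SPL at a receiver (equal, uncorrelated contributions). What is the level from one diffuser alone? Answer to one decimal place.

90.6 dB SPL

6 equal incoherent sources add 10·log₁₀(6) = 7.78 dB over one source.
L_one = 98.4 − 7.78 = 90.6 dB SPL.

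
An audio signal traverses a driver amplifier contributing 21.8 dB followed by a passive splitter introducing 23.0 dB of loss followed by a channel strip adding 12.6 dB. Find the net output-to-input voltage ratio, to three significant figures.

3.72

Net gain = 21.8 + (−23.0) + 12.6 = 11.4 dB.
Voltage ratio = 10^(11.4/20) = 3.72.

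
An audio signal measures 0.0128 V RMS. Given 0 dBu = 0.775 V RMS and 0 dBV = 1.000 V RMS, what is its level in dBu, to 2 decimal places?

dBu = 20·log₁₀(V / 0.775 V).
20·log₁₀(0.0128/0.775) = -35.64 dBu.

-35.64 dBu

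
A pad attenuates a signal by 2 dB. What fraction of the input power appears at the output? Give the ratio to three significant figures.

0.631

Power ratio = 10^(dB/10).
10^(-2/10) = 10^(-0.2000) = 0.631.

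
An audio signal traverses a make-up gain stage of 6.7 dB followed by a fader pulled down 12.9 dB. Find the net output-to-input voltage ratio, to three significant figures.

0.490

Net gain = 6.7 + (−12.9) = -6.2 dB.
Voltage ratio = 10^(-6.2/20) = 0.490.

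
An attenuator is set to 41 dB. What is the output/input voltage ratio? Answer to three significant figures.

Voltage ratio = 10^(dB/20).
10^(-41/20) = 10^(-2.050) = 0.00891.

0.00891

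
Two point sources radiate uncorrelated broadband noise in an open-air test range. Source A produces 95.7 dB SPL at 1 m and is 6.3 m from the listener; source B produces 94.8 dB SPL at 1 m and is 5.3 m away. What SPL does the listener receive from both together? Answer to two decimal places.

At the listener: L_A = 95.7 − 20·log₁₀(6.3) = 79.713 dB; L_B = 94.8 − 20·log₁₀(5.3) = 80.314 dB.
Combined: 10·log₁₀(10^(79.713/10)+10^(80.314/10)) = 83.03 dB SPL.

83.03 dB SPL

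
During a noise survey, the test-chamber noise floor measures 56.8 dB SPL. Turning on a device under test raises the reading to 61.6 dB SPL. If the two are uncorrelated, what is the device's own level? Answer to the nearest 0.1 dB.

Remove the background by subtracting linear intensities:
L_src = 10·log₁₀(10^(61.6/10) − 10^(56.8/10)) = 10·log₁₀(966800) = 59.9 dB SPL.

59.9 dB SPL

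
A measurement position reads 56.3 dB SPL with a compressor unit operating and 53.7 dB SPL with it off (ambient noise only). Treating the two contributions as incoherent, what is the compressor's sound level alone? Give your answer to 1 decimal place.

Remove the background by subtracting linear intensities:
L_src = 10·log₁₀(10^(56.3/10) − 10^(53.7/10)) = 10·log₁₀(192200) = 52.8 dB SPL.

52.8 dB SPL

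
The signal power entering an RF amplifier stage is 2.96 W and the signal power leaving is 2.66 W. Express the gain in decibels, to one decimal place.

-0.5 dB

For a power ratio, dB = 10·log₁₀(P₂/P₁).
10·log₁₀(2.66/2.96) = 10·log₁₀(0.8986) = -0.5 dB.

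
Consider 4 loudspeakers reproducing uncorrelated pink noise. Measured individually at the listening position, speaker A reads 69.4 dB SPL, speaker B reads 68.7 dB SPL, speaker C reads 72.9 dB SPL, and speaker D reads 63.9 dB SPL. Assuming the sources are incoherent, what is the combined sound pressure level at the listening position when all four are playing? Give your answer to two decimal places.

Add the sources as powers (linear), then convert back to dB:
L_total = 10·log₁₀(10^(69.4/10) + 10^(68.7/10) + 10^(72.9/10) + 10^(63.9/10)) = 10·log₁₀(38080000) = 75.81 dB SPL.

75.81 dB SPL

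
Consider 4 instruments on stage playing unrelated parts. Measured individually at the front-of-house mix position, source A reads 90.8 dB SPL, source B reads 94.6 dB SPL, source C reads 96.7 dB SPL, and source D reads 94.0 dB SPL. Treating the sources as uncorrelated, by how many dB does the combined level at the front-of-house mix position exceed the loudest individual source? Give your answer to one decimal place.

3.8 dB

Add the sources as powers (linear), then convert back to dB:
L_total = 10·log₁₀(10^(90.8/10) + 10^(94.6/10) + 10^(96.7/10) + 10^(94.0/10)) = 100.52 dB SPL.
Excess over the loudest (96.7 dB): 100.52 − 96.7 = 3.8 dB.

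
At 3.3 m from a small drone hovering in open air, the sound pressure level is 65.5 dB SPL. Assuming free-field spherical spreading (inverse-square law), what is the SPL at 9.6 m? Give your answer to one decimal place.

56.2 dB SPL

Free-field point source: level drops by 20·log₁₀ of the distance ratio.
ΔL = −20·log₁₀(9.6/3.3) = -9.28 dB, so L₂ = 65.5 + (-9.28) = 56.2 dB SPL.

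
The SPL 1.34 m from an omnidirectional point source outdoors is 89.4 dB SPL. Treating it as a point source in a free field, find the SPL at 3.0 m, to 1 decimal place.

82.4 dB SPL

Inverse-square spreading gives ΔL = −20·log₁₀(d₂/d₁).
ΔL = −20·log₁₀(3.0/1.34) = -7.00 dB, so L₂ = 89.4 + (-7.00) = 82.4 dB SPL.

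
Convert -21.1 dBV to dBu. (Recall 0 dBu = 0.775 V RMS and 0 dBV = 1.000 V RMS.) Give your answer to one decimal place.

-18.9 dBu

The offset between the scales is 20·log₁₀(0.775/1.000) = −2.214 dB.
So dBu = -21.1 + 2.214 = -18.9 dBu.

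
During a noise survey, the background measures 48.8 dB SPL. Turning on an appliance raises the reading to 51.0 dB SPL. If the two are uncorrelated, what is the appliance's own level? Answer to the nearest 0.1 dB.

Background correction is a power subtraction:
L_src = 10·log₁₀(10^(51.0/10) − 10^(48.8/10)) = 10·log₁₀(50030) = 47.0 dB SPL.

47.0 dB SPL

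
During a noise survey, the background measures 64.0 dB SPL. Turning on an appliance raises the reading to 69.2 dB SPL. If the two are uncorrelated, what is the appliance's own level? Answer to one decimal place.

67.6 dB SPL

Subtract intensities: L_src = 10·log₁₀(10^(L_total/10) − 10^(L_bg/10)).
L_src = 10·log₁₀(10^(69.2/10) − 10^(64.0/10)) = 10·log₁₀(5806000) = 67.6 dB SPL.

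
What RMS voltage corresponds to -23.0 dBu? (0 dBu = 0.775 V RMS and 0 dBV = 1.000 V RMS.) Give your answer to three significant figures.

0.0549 V

V = 0.775 V × 10^(-23.0/20).
= 0.775 × 0.07079 = 0.0549 V.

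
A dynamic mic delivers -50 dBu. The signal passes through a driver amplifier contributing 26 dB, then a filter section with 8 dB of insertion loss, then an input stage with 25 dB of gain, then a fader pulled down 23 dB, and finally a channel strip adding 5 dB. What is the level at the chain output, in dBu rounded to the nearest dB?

-25 dBu

Cascaded gains and losses add directly in dB.
-50 + 26 − 8 + 25 − 23 + 5 = -25 dBu.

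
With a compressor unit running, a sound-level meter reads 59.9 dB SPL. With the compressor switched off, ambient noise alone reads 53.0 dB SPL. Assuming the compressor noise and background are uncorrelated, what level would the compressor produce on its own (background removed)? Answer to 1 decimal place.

58.9 dB SPL

Remove the background by subtracting linear intensities:
L_src = 10·log₁₀(10^(59.9/10) − 10^(53.0/10)) = 10·log₁₀(777700) = 58.9 dB SPL.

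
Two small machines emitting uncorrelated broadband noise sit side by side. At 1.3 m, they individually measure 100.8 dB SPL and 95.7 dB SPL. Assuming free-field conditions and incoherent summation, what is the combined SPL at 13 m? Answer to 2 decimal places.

Combined at 1.3 m: 10·log₁₀(10^(100.8/10)+10^(95.7/10)) = 101.969 dB SPL.
Then apply −20·log₁₀(13/1.3) = -20.000 dB → 81.97 dB SPL.

81.97 dB SPL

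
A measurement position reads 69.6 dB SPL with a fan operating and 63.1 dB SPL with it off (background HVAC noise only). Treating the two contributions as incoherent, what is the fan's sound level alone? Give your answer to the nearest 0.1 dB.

Background correction is a power subtraction:
L_src = 10·log₁₀(10^(69.6/10) − 10^(63.1/10)) = 10·log₁₀(7078000) = 68.5 dB SPL.

68.5 dB SPL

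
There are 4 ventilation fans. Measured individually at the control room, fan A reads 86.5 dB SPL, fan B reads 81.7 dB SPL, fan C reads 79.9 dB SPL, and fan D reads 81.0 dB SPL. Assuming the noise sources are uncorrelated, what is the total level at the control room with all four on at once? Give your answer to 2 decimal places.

89.13 dB SPL

Incoherent sources sum as intensities:
L_total = 10·log₁₀(10^(86.5/10) + 10^(81.7/10) + 10^(79.9/10) + 10^(81.0/10)) = 10·log₁₀(818200000) = 89.13 dB SPL.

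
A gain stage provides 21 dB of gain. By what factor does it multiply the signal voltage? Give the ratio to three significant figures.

11.2

Voltage ratio = 10^(dB/20).
10^(21/20) = 10^(1.050) = 11.2.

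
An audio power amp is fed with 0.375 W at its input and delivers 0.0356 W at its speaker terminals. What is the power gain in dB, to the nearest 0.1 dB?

Power ratio → dB uses the 10·log₁₀ form:
10·log₁₀(0.0356/0.375) = 10·log₁₀(0.09493) = -10.2 dB.

-10.2 dB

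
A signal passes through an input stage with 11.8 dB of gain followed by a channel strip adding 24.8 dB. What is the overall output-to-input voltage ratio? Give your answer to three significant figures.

67.6

Net gain = 11.8 + 24.8 = 36.6 dB.
Voltage ratio = 10^(36.6/20) = 67.6.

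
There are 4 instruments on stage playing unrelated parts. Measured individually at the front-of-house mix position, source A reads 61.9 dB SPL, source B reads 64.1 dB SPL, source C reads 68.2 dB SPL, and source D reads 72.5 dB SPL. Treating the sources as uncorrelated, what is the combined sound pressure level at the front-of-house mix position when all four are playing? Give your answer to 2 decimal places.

74.55 dB SPL

Add the sources as powers (linear), then convert back to dB:
L_total = 10·log₁₀(10^(61.9/10) + 10^(64.1/10) + 10^(68.2/10) + 10^(72.5/10)) = 10·log₁₀(28510000) = 74.55 dB SPL.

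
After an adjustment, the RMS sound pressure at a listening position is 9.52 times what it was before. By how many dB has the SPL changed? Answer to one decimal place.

19.6 dB

SPL change from a pressure ratio uses the 20·log₁₀ form:
20·log₁₀(9.52) = 19.6 dB.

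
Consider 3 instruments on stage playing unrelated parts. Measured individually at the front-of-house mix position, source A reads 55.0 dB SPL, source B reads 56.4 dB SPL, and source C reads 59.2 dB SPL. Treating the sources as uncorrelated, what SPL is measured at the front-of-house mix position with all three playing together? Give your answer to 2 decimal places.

Uncorrelated sources add in intensity (power), not in dB.
L_total = 10·log₁₀(10^(55.0/10) + 10^(56.4/10) + 10^(59.2/10)) = 10·log₁₀(1585000) = 62.00 dB SPL.

62.00 dB SPL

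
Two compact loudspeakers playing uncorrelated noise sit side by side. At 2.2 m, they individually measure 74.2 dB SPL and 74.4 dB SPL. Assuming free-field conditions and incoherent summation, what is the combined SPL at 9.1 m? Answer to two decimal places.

64.98 dB SPL

Combined at 2.2 m: 10·log₁₀(10^(74.2/10)+10^(74.4/10)) = 77.311 dB SPL.
Then apply −20·log₁₀(9.1/2.2) = -12.332 dB → 64.98 dB SPL.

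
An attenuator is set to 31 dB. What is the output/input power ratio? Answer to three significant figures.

0.000794

Power ratio = 10^(dB/10).
10^(-31/10) = 10^(-3.100) = 0.000794.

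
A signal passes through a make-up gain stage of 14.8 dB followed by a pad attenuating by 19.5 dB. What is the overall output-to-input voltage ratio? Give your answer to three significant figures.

0.582

Net gain = 14.8 + (−19.5) = -4.7 dB.
Voltage ratio = 10^(-4.7/20) = 0.582.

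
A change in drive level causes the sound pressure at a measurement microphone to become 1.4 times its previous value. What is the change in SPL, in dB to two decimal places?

2.92 dB

Sound pressure is an amplitude quantity: ΔL = 20·log₁₀(p₂/p₁).
20·log₁₀(1.4) = 2.92 dB.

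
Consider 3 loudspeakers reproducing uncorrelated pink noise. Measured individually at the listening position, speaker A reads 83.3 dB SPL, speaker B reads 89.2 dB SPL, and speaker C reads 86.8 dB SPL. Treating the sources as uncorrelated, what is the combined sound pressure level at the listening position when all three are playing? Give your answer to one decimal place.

Uncorrelated sources add in intensity (power), not in dB.
L_total = 10·log₁₀(10^(83.3/10) + 10^(89.2/10) + 10^(86.8/10)) = 10·log₁₀(1524000000) = 91.8 dB SPL.

91.8 dB SPL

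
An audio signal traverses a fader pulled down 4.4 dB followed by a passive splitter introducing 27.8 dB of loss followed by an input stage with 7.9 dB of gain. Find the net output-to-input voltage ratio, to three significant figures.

Net gain = (−4.4) + (−27.8) + 7.9 = -24.3 dB.
Voltage ratio = 10^(-24.3/20) = 0.0610.

0.0610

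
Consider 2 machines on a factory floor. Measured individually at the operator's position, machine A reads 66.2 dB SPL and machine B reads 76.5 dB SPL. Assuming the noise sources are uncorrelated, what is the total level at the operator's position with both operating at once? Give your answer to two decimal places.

76.89 dB SPL

Incoherent sources sum as intensities:
L_total = 10·log₁₀(10^(66.2/10) + 10^(76.5/10)) = 10·log₁₀(48840000) = 76.89 dB SPL.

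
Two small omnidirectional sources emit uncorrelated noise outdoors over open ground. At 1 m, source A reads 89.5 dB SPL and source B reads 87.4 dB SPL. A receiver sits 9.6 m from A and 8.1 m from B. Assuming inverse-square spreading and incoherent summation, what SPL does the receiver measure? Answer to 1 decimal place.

72.6 dB SPL

At the listener: L_A = 89.5 − 20·log₁₀(9.6) = 69.85 dB; L_B = 87.4 − 20·log₁₀(8.1) = 69.23 dB.
Combined: 10·log₁₀(10^(69.85/10)+10^(69.23/10)) = 72.6 dB SPL.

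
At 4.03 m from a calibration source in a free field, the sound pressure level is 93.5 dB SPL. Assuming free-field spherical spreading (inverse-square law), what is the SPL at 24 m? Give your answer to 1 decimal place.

Free-field point source: level drops by 20·log₁₀ of the distance ratio.
ΔL = −20·log₁₀(24/4.03) = -15.50 dB, so L₂ = 93.5 + (-15.50) = 78.0 dB SPL.

78.0 dB SPL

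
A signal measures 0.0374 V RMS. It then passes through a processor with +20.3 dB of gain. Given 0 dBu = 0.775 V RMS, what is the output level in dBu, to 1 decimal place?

-6.0 dBu

Input level: 20·log₁₀(0.0374/0.775) = -26.33 dBu.
Output: -26.33 + 20.3 = -6.0 dBu.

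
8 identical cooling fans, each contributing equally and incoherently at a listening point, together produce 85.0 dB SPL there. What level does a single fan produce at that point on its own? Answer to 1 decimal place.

76.0 dB SPL

8 equal incoherent sources add 10·log₁₀(8) = 9.03 dB over one source.
L_one = 85.0 − 9.03 = 76.0 dB SPL.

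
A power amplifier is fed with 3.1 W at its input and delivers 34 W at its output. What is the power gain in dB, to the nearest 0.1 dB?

For a power ratio, dB = 10·log₁₀(P₂/P₁).
10·log₁₀(34/3.1) = 10·log₁₀(10.97) = 10.4 dB.

10.4 dB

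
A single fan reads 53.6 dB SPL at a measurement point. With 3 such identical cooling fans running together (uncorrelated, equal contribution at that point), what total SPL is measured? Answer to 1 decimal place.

3 equal incoherent sources raise the level by 10·log₁₀(3) = 4.77 dB.
L_total = 53.6 + 4.77 = 58.4 dB SPL.

58.4 dB SPL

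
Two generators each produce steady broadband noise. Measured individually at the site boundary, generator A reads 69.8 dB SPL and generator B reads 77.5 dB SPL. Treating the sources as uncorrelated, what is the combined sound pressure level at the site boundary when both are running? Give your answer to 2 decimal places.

Uncorrelated sources add in intensity (power), not in dB.
L_total = 10·log₁₀(10^(69.8/10) + 10^(77.5/10)) = 10·log₁₀(65780000) = 78.18 dB SPL.

78.18 dB SPL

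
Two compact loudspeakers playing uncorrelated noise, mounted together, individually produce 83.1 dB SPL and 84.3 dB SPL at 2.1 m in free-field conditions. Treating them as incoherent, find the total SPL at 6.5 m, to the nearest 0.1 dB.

Combined at 2.1 m: 10·log₁₀(10^(83.1/10)+10^(84.3/10)) = 86.75 dB SPL.
Then apply −20·log₁₀(6.5/2.1) = -9.81 dB → 76.9 dB SPL.

76.9 dB SPL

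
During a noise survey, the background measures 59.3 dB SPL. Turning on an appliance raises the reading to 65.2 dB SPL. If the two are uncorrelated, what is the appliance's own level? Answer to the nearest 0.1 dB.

Background correction is a power subtraction:
L_src = 10·log₁₀(10^(65.2/10) − 10^(59.3/10)) = 10·log₁₀(2460000) = 63.9 dB SPL.

63.9 dB SPL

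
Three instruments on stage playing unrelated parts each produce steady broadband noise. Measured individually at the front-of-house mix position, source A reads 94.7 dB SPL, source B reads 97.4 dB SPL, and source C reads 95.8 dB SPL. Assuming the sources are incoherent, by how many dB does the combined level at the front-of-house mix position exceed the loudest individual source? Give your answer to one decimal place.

3.5 dB

Incoherent sources sum as intensities:
L_total = 10·log₁₀(10^(94.7/10) + 10^(97.4/10) + 10^(95.8/10)) = 100.88 dB SPL.
Excess over the loudest (97.4 dB): 100.88 − 97.4 = 3.5 dB.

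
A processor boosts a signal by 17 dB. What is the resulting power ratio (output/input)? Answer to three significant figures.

50.1

Power ratio = 10^(dB/10).
10^(17/10) = 10^(1.700) = 50.1.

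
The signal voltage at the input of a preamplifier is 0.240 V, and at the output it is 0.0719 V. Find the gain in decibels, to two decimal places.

-10.47 dB

Voltage is an amplitude quantity, so gain = 20·log₁₀(V_out/V_in).
20·log₁₀(0.0719/0.240) = 20·log₁₀(0.2996) = -10.47 dB.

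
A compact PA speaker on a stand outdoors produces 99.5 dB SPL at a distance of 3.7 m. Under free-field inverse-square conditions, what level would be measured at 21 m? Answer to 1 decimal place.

84.4 dB SPL

Inverse-square spreading gives ΔL = −20·log₁₀(d₂/d₁).
ΔL = −20·log₁₀(21/3.7) = -15.08 dB, so L₂ = 99.5 + (-15.08) = 84.4 dB SPL.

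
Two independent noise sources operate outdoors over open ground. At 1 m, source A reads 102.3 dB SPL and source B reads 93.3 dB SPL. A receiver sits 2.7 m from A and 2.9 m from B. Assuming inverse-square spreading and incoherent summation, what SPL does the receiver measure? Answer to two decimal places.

At the listener: L_A = 102.3 − 20·log₁₀(2.7) = 93.673 dB; L_B = 93.3 − 20·log₁₀(2.9) = 84.052 dB.
Combined: 10·log₁₀(10^(93.673/10)+10^(84.052/10)) = 94.12 dB SPL.

94.12 dB SPL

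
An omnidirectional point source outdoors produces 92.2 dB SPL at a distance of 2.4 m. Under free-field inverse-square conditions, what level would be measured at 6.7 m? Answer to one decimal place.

83.3 dB SPL

Free-field point source: level drops by 20·log₁₀ of the distance ratio.
ΔL = −20·log₁₀(6.7/2.4) = -8.92 dB, so L₂ = 92.2 + (-8.92) = 83.3 dB SPL.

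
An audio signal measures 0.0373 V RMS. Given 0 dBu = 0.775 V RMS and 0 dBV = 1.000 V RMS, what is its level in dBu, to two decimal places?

dBu = 20·log₁₀(V / 0.775 V).
20·log₁₀(0.0373/0.775) = -26.35 dBu.

-26.35 dBu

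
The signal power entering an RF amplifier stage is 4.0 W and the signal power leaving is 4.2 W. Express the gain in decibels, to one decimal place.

Power is a power quantity, so gain = 10·log₁₀(P_out/P_in).
10·log₁₀(4.2/4.0) = 10·log₁₀(1.050) = 0.2 dB.

0.2 dB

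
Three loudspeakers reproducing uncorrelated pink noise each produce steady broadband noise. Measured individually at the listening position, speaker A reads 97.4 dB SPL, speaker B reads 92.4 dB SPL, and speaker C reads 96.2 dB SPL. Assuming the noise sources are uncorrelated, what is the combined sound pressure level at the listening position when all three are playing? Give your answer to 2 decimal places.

Uncorrelated sources add in intensity (power), not in dB.
L_total = 10·log₁₀(10^(97.4/10) + 10^(92.4/10) + 10^(96.2/10)) = 10·log₁₀(11402000000) = 100.57 dB SPL.

100.57 dB SPL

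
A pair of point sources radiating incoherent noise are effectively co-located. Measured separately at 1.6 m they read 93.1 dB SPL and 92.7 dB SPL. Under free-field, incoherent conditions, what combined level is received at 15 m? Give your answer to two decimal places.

Combined at 1.6 m: 10·log₁₀(10^(93.1/10)+10^(92.7/10)) = 95.915 dB SPL.
Then apply −20·log₁₀(15/1.6) = -19.439 dB → 76.48 dB SPL.

76.48 dB SPL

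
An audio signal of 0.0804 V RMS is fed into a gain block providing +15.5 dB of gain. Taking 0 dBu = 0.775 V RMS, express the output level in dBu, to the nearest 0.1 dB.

-4.2 dBu

Input level: 20·log₁₀(0.0804/0.775) = -19.68 dBu.
Output: -19.68 + 15.5 = -4.2 dBu.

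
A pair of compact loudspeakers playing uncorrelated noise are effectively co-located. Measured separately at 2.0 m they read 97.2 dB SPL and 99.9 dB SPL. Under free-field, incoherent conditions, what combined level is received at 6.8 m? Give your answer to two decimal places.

Combined at 2.0 m: 10·log₁₀(10^(97.2/10)+10^(99.9/10)) = 101.767 dB SPL.
Then apply −20·log₁₀(6.8/2.0) = -10.630 dB → 91.14 dB SPL.

91.14 dB SPL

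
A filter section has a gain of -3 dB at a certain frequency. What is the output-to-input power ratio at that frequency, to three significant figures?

Power ratio = 10^(dB/10).
10^(-3/10) = 10^(-0.3000) = 0.501.

0.501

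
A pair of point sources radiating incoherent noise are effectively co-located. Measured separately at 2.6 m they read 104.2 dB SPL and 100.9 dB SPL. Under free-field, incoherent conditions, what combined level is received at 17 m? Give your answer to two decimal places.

Combined at 2.6 m: 10·log₁₀(10^(104.2/10)+10^(100.9/10)) = 105.866 dB SPL.
Then apply −20·log₁₀(17/2.6) = -16.310 dB → 89.56 dB SPL.

89.56 dB SPL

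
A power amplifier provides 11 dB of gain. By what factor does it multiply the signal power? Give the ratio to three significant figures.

Power ratio = 10^(dB/10).
10^(11/10) = 10^(1.100) = 12.6.

12.6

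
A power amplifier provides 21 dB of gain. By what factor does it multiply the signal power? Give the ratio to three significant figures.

Power ratio = 10^(dB/10).
10^(21/10) = 10^(2.100) = 126.

126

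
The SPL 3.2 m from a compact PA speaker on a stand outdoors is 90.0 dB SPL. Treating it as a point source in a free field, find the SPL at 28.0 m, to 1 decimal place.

71.2 dB SPL

For a point source in a free field, ΔL = −20·log₁₀(d₂/d₁).
ΔL = −20·log₁₀(28.0/3.2) = -18.84 dB, so L₂ = 90.0 + (-18.84) = 71.2 dB SPL.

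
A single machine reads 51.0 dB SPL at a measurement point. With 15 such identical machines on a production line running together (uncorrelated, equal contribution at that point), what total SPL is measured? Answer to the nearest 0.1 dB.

15 equal incoherent sources raise the level by 10·log₁₀(15) = 11.76 dB.
L_total = 51.0 + 11.76 = 62.8 dB SPL.

62.8 dB SPL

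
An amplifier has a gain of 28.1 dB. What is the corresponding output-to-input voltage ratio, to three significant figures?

25.4

Voltage ratio = 10^(dB/20).
10^(28.1/20) = 10^(1.405) = 25.4.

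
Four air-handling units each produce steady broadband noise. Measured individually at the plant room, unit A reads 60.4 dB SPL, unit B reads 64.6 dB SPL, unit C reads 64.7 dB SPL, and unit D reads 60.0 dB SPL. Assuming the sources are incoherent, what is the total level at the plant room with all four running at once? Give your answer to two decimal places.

Add the sources as powers (linear), then convert back to dB:
L_total = 10·log₁₀(10^(60.4/10) + 10^(64.6/10) + 10^(64.7/10) + 10^(60.0/10)) = 10·log₁₀(7932000) = 68.99 dB SPL.

68.99 dB SPL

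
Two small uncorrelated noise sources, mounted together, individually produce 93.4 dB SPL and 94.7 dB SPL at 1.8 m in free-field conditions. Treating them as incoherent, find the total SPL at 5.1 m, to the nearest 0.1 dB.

88.1 dB SPL

Combined at 1.8 m: 10·log₁₀(10^(93.4/10)+10^(94.7/10)) = 97.11 dB SPL.
Then apply −20·log₁₀(5.1/1.8) = -9.05 dB → 88.1 dB SPL.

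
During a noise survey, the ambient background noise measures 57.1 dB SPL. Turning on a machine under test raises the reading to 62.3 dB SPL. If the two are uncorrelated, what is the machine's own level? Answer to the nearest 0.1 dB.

60.7 dB SPL

Background correction is a power subtraction:
L_src = 10·log₁₀(10^(62.3/10) − 10^(57.1/10)) = 10·log₁₀(1185000) = 60.7 dB SPL.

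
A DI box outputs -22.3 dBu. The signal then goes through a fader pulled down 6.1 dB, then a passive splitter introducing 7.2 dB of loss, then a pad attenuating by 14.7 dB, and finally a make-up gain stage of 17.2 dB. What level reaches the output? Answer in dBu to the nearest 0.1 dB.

In dB, series stages simply add:
-22.3 − 6.1 − 7.2 − 14.7 + 17.2 = -33.1 dBu.

-33.1 dBu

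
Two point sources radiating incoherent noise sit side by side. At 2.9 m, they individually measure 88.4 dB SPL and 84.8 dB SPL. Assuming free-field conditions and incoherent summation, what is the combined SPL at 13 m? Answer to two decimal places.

76.94 dB SPL

Combined at 2.9 m: 10·log₁₀(10^(88.4/10)+10^(84.8/10)) = 89.973 dB SPL.
Then apply −20·log₁₀(13/2.9) = -13.031 dB → 76.94 dB SPL.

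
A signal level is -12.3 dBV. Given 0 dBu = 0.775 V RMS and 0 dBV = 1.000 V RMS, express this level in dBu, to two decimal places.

The offset between the scales is 20·log₁₀(0.775/1.000) = −2.214 dB.
So dBu = -12.3 + 2.214 = -10.09 dBu.

-10.09 dBu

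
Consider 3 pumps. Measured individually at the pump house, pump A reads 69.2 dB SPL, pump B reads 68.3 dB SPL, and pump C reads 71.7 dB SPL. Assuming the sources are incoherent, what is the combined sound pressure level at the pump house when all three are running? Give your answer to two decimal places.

Incoherent sources sum as intensities:
L_total = 10·log₁₀(10^(69.2/10) + 10^(68.3/10) + 10^(71.7/10)) = 10·log₁₀(29870000) = 74.75 dB SPL.

74.75 dB SPL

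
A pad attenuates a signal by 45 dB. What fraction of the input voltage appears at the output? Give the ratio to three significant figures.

Voltage ratio = 10^(dB/20).
10^(-45/20) = 10^(-2.250) = 0.00562.

0.00562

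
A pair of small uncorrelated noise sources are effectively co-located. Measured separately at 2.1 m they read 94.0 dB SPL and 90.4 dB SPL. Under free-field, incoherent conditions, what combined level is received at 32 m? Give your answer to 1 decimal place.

Combined at 2.1 m: 10·log₁₀(10^(94.0/10)+10^(90.4/10)) = 95.57 dB SPL.
Then apply −20·log₁₀(32/2.1) = -23.66 dB → 71.9 dB SPL.

71.9 dB SPL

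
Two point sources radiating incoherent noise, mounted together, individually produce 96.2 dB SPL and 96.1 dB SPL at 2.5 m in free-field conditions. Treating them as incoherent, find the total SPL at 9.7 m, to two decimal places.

87.38 dB SPL

Combined at 2.5 m: 10·log₁₀(10^(96.2/10)+10^(96.1/10)) = 99.161 dB SPL.
Then apply −20·log₁₀(9.7/2.5) = -11.777 dB → 87.38 dB SPL.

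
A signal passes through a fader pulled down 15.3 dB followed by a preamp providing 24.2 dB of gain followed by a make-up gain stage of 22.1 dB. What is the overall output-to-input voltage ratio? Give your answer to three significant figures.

Net gain = (−15.3) + 24.2 + 22.1 = 31.0 dB.
Voltage ratio = 10^(31.0/20) = 35.5.

35.5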